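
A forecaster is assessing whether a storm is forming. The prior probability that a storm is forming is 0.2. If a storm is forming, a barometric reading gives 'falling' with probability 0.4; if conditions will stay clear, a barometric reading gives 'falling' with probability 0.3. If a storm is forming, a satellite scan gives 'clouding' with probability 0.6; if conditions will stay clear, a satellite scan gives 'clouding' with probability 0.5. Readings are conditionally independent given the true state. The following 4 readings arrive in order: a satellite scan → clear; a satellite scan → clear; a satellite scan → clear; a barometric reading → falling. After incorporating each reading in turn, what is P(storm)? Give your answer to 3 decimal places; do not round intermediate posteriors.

0.146

Each posterior becomes the prior for the next update.
After a satellite scan='clear': P(storm) = 0.4·0.2000 / (0.4·0.2000 + 0.5·0.8000) ≈ 0.1667
After a satellite scan='clear': P(storm) = 0.4·0.1667 / (0.4·0.1667 + 0.5·0.8333) ≈ 0.1379
After a satellite scan='clear': P(storm) = 0.4·0.1379 / (0.4·0.1379 + 0.5·0.8621) ≈ 0.1135
After a barometric reading='falling': P(storm) = 0.4·0.1135 / (0.4·0.1135 + 0.3·0.8865) ≈ 0.1458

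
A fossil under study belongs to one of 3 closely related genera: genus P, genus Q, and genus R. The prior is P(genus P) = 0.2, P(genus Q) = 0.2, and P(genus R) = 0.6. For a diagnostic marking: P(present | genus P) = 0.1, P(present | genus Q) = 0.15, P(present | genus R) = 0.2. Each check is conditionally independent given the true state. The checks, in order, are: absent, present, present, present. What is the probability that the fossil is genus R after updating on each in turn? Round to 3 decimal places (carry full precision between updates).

0.836

Apply Bayes' rule sequentially, carrying P(genus R) forward.
After 'absent': normaliser = 0.9·0.2000 + 0.85·0.2000 + 0.8·0.6000; P(genus P) ≈ 0.2169, P(genus Q) ≈ 0.2048, P(genus R) ≈ 0.5783
After 'present': normaliser = 0.1·0.2169 + 0.15·0.2048 + 0.2·0.5783; P(genus P) ≈ 0.1290, P(genus Q) ≈ 0.1828, P(genus R) ≈ 0.6882
After 'present': normaliser = 0.1·0.1290 + 0.15·0.1828 + 0.2·0.6882; P(genus P) ≈ 0.0725, P(genus Q) ≈ 0.1541, P(genus R) ≈ 0.7734
After 'present': normaliser = 0.1·0.0725 + 0.15·0.1541 + 0.2·0.7734; P(genus P) ≈ 0.0392, P(genus Q) ≈ 0.1249, P(genus R) ≈ 0.8359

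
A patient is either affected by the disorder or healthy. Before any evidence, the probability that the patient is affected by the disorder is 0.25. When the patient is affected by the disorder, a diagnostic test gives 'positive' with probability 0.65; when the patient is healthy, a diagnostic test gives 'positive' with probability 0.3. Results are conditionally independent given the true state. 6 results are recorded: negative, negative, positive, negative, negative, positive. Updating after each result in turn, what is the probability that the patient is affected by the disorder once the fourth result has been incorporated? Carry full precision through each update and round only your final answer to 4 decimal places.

After 'negative': P(affected) = 0.35·0.2500 / (0.35·0.2500 + 0.7·0.7500) ≈ 0.1429
After 'negative': P(affected) = 0.35·0.1429 / (0.35·0.1429 + 0.7·0.8571) ≈ 0.0769
After 'positive': P(affected) = 0.65·0.0769 / (0.65·0.0769 + 0.3·0.9231) ≈ 0.1529
After 'negative': P(affected) = 0.35·0.1529 / (0.35·0.1529 + 0.7·0.8471) ≈ 0.0828

0.0828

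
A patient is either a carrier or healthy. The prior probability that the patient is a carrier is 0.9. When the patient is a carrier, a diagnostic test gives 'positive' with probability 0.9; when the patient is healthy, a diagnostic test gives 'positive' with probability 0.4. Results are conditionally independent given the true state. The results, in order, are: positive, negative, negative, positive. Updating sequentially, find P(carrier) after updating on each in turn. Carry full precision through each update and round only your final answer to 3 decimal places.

After 'positive': P(carrier) = 0.9·0.9000 / (0.9·0.9000 + 0.4·0.1000) ≈ 0.9529
After 'negative': P(carrier) = 0.1·0.9529 / (0.1·0.9529 + 0.6·0.0471) ≈ 0.7714
After 'negative': P(carrier) = 0.1·0.7714 / (0.1·0.7714 + 0.6·0.2286) ≈ 0.3600
After 'positive': P(carrier) = 0.9·0.3600 / (0.9·0.3600 + 0.4·0.6400) ≈ 0.5586

0.559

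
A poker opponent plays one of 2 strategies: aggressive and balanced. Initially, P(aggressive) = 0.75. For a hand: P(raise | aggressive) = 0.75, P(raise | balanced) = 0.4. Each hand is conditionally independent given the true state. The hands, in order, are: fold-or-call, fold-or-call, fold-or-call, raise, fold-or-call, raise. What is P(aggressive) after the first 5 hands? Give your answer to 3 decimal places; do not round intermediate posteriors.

0.145

After 'fold-or-call': P(aggressive) = 0.25·0.7500 / (0.25·0.7500 + 0.6·0.2500) ≈ 0.5556
After 'fold-or-call': P(aggressive) = 0.25·0.5556 / (0.25·0.5556 + 0.6·0.4444) ≈ 0.3425
After 'fold-or-call': P(aggressive) = 0.25·0.3425 / (0.25·0.3425 + 0.6·0.6575) ≈ 0.1783
After 'raise': P(aggressive) = 0.75·0.1783 / (0.75·0.1783 + 0.4·0.8217) ≈ 0.2892
After 'fold-or-call': P(aggressive) = 0.25·0.2892 / (0.25·0.2892 + 0.6·0.7108) ≈ 0.1450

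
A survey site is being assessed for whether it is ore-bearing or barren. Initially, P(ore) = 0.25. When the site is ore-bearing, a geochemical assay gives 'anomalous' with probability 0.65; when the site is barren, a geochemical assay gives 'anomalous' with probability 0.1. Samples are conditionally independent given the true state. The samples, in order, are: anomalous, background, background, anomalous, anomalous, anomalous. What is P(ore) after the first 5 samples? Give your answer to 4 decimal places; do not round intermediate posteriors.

After 'anomalous': P(ore) = 0.65·0.2500 / (0.65·0.2500 + 0.1·0.7500) ≈ 0.6842
After 'background': P(ore) = 0.35·0.6842 / (0.35·0.6842 + 0.9·0.3158) ≈ 0.4573
After 'background': P(ore) = 0.35·0.4573 / (0.35·0.4573 + 0.9·0.5427) ≈ 0.2468
After 'anomalous': P(ore) = 0.65·0.2468 / (0.65·0.2468 + 0.1·0.7532) ≈ 0.6805
After 'anomalous': P(ore) = 0.65·0.6805 / (0.65·0.6805 + 0.1·0.3195) ≈ 0.9326

0.9326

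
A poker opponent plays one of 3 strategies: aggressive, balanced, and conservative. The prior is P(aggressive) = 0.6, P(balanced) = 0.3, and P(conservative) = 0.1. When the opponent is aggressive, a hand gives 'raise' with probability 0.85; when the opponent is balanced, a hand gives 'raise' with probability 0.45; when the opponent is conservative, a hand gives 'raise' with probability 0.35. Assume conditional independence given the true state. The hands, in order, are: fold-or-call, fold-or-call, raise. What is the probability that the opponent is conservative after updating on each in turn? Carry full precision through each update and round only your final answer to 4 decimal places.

0.2204

Apply Bayes' rule sequentially, carrying P(conservative) forward.
After 'fold-or-call': normaliser = 0.15·0.6000 + 0.55·0.3000 + 0.65·0.1000; P(aggressive) ≈ 0.2812, P(balanced) ≈ 0.5156, P(conservative) ≈ 0.2031
After 'fold-or-call': normaliser = 0.15·0.2812 + 0.55·0.5156 + 0.65·0.2031; P(aggressive) ≈ 0.0922, P(balanced) ≈ 0.6195, P(conservative) ≈ 0.2884
After 'raise': normaliser = 0.85·0.0922 + 0.45·0.6195 + 0.35·0.2884; P(aggressive) ≈ 0.1710, P(balanced) ≈ 0.6086, P(conservative) ≈ 0.2204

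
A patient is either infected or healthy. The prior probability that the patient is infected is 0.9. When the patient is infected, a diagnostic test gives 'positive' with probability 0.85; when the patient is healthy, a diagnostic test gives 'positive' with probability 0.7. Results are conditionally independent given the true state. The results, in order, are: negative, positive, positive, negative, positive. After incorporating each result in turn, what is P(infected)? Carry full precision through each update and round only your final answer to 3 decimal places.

Each posterior becomes the prior for the next update.
After 'negative': P(infected) = 0.15·0.9000 / (0.15·0.9000 + 0.3·0.1000) ≈ 0.8182
After 'positive': P(infected) = 0.85·0.8182 / (0.85·0.8182 + 0.7·0.1818) ≈ 0.8453
After 'positive': P(infected) = 0.85·0.8453 / (0.85·0.8453 + 0.7·0.1547) ≈ 0.8690
After 'negative': P(infected) = 0.15·0.8690 / (0.15·0.8690 + 0.3·0.1310) ≈ 0.7684
After 'positive': P(infected) = 0.85·0.7684 / (0.85·0.7684 + 0.7·0.2316) ≈ 0.8011

0.801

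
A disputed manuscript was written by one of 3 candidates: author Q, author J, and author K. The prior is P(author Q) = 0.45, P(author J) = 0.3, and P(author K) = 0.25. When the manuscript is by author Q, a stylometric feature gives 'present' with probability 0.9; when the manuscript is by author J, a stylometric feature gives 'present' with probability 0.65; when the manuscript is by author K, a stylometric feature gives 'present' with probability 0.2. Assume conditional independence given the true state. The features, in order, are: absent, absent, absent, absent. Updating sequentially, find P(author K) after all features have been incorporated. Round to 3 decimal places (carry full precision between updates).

0.957

After 'absent': normaliser = 0.1·0.4500 + 0.35·0.3000 + 0.8·0.2500; P(author Q) ≈ 0.1286, P(author J) ≈ 0.3000, P(author K) ≈ 0.5714
After 'absent': normaliser = 0.1·0.1286 + 0.35·0.3000 + 0.8·0.5714; P(author Q) ≈ 0.0224, P(author J) ≈ 0.1826, P(author K) ≈ 0.7950
After 'absent': normaliser = 0.1·0.0224 + 0.35·0.1826 + 0.8·0.7950; P(author Q) ≈ 0.0032, P(author J) ≈ 0.0910, P(author K) ≈ 0.9058
After 'absent': normaliser = 0.1·0.0032 + 0.35·0.0910 + 0.8·0.9058; P(author Q) ≈ 0.0004, P(author J) ≈ 0.0421, P(author K) ≈ 0.9575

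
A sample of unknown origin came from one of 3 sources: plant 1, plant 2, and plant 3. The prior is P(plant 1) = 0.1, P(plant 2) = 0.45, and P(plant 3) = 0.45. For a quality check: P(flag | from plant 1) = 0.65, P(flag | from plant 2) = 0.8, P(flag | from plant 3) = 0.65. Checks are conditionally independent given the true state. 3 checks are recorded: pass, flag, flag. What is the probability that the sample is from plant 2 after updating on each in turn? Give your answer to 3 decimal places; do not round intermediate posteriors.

Apply Bayes' rule sequentially, carrying P(plant 2) forward.
After 'pass': normaliser = 0.35·0.1000 + 0.2·0.4500 + 0.35·0.4500; P(plant 1) ≈ 0.1239, P(plant 2) ≈ 0.3186, P(plant 3) ≈ 0.5575
After 'flag': normaliser = 0.65·0.1239 + 0.8·0.3186 + 0.65·0.5575; P(plant 1) ≈ 0.1154, P(plant 2) ≈ 0.3653, P(plant 3) ≈ 0.5193
After 'flag': normaliser = 0.65·0.1154 + 0.8·0.3653 + 0.65·0.5193; P(plant 1) ≈ 0.1064, P(plant 2) ≈ 0.4146, P(plant 3) ≈ 0.4790

0.415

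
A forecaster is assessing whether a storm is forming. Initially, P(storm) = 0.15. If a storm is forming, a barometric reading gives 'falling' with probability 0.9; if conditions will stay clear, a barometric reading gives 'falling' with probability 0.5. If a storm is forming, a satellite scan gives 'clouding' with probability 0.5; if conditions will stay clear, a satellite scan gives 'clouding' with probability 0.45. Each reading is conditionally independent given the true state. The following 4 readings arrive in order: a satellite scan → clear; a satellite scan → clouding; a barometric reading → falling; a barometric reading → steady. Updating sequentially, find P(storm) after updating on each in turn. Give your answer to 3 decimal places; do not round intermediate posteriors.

0.060

After a satellite scan='clear': P(storm) = 0.5·0.1500 / (0.5·0.1500 + 0.55·0.8500) ≈ 0.1382
After a satellite scan='clouding': P(storm) = 0.5·0.1382 / (0.5·0.1382 + 0.45·0.8618) ≈ 0.1513
After a barometric reading='falling': P(storm) = 0.9·0.1513 / (0.9·0.1513 + 0.5·0.8487) ≈ 0.2429
After a barometric reading='steady': P(storm) = 0.1·0.2429 / (0.1·0.2429 + 0.5·0.7571) ≈ 0.0603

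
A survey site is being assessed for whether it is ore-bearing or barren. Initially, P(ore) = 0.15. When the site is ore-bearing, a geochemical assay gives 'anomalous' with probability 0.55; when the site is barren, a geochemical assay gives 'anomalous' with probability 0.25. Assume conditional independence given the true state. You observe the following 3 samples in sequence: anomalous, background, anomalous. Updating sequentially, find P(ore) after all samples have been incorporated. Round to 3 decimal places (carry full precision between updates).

After 'anomalous': P(ore) = 0.55·0.1500 / (0.55·0.1500 + 0.25·0.8500) ≈ 0.2797
After 'background': P(ore) = 0.45·0.2797 / (0.45·0.2797 + 0.75·0.7203) ≈ 0.1889
After 'anomalous': P(ore) = 0.55·0.1889 / (0.55·0.1889 + 0.25·0.8111) ≈ 0.3388

0.339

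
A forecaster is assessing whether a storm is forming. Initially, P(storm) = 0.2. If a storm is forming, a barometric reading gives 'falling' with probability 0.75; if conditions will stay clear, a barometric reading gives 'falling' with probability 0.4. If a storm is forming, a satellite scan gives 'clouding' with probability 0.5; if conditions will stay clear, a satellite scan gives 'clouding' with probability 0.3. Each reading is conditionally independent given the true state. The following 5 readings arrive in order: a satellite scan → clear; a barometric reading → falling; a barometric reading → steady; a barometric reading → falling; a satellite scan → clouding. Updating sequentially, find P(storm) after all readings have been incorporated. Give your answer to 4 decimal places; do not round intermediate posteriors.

After a satellite scan='clear': P(storm) = 0.5·0.2000 / (0.5·0.2000 + 0.7·0.8000) ≈ 0.1515
After a barometric reading='falling': P(storm) = 0.75·0.1515 / (0.75·0.1515 + 0.4·0.8485) ≈ 0.2508
After a barometric reading='steady': P(storm) = 0.25·0.2508 / (0.25·0.2508 + 0.6·0.7492) ≈ 0.1224
After a barometric reading='falling': P(storm) = 0.75·0.1224 / (0.75·0.1224 + 0.4·0.8776) ≈ 0.2073
After a satellite scan='clouding': P(storm) = 0.5·0.2073 / (0.5·0.2073 + 0.3·0.7927) ≈ 0.3036

0.3036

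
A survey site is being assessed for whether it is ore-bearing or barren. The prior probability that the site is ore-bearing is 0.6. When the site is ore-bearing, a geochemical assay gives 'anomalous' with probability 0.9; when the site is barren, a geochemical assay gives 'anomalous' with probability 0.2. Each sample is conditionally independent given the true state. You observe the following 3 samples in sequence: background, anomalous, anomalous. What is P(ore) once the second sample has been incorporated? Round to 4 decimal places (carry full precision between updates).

0.4576

Apply Bayes' rule sequentially, carrying P(ore) forward.
After 'background': P(ore) = 0.1·0.6000 / (0.1·0.6000 + 0.8·0.4000) ≈ 0.1579
After 'anomalous': P(ore) = 0.9·0.1579 / (0.9·0.1579 + 0.2·0.8421) ≈ 0.4576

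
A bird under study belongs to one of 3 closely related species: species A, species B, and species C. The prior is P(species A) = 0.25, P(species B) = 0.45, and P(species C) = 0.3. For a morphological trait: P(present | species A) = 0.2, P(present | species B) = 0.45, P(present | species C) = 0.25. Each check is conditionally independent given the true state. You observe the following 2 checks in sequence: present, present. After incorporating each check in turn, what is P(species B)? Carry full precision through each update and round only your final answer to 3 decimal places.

0.760

After 'present': normaliser = 0.2·0.2500 + 0.45·0.4500 + 0.25·0.3000; P(species A) ≈ 0.1527, P(species B) ≈ 0.6183, P(species C) ≈ 0.2290
After 'present': normaliser = 0.2·0.1527 + 0.45·0.6183 + 0.25·0.2290; P(species A) ≈ 0.0834, P(species B) ≈ 0.7602, P(species C) ≈ 0.1564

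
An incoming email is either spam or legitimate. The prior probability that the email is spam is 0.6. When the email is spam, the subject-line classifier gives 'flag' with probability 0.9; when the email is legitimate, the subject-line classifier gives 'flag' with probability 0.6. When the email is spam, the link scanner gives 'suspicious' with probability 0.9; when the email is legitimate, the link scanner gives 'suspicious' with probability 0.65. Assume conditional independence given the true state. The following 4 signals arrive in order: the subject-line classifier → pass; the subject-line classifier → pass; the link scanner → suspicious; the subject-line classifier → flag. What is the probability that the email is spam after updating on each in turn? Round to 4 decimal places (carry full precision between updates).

After the subject-line classifier='pass': P(spam) = 0.1·0.6000 / (0.1·0.6000 + 0.4·0.4000) ≈ 0.2727
After the subject-line classifier='pass': P(spam) = 0.1·0.2727 / (0.1·0.2727 + 0.4·0.7273) ≈ 0.0857
After the link scanner='suspicious': P(spam) = 0.9·0.0857 / (0.9·0.0857 + 0.65·0.9143) ≈ 0.1149
After the subject-line classifier='flag': P(spam) = 0.9·0.1149 / (0.9·0.1149 + 0.6·0.8851) ≈ 0.1630

0.1630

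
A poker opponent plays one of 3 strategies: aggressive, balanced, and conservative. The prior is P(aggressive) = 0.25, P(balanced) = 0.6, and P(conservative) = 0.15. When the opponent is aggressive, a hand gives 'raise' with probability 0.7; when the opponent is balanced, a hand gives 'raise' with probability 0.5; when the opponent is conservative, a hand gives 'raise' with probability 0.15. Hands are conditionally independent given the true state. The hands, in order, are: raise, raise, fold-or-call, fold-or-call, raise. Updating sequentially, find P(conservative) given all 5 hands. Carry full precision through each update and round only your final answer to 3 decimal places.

After 'raise': normaliser = 0.7·0.2500 + 0.5·0.6000 + 0.15·0.1500; P(aggressive) ≈ 0.3518, P(balanced) ≈ 0.6030, P(conservative) ≈ 0.0452
After 'raise': normaliser = 0.7·0.3518 + 0.5·0.6030 + 0.15·0.0452; P(aggressive) ≈ 0.4440, P(balanced) ≈ 0.5437, P(conservative) ≈ 0.0122
After 'fold-or-call': normaliser = 0.3·0.4440 + 0.5·0.5437 + 0.85·0.0122; P(aggressive) ≈ 0.3206, P(balanced) ≈ 0.6543, P(conservative) ≈ 0.0250
After 'fold-or-call': normaliser = 0.3·0.3206 + 0.5·0.6543 + 0.85·0.0250; P(aggressive) ≈ 0.2163, P(balanced) ≈ 0.7358, P(conservative) ≈ 0.0478
After 'raise': normaliser = 0.7·0.2163 + 0.5·0.7358 + 0.15·0.0478; P(aggressive) ≈ 0.2876, P(balanced) ≈ 0.6988, P(conservative) ≈ 0.0136

0.014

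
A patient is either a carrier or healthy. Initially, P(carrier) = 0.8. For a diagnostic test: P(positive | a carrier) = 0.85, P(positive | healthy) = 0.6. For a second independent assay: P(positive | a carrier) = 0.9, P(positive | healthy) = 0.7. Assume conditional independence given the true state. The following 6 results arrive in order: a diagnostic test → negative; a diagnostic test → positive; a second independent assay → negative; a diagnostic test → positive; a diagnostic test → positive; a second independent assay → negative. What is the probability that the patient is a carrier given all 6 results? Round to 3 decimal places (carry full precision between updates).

After a diagnostic test='negative': P(carrier) = 0.15·0.8000 / (0.15·0.8000 + 0.4·0.2000) ≈ 0.6000
After a diagnostic test='positive': P(carrier) = 0.85·0.6000 / (0.85·0.6000 + 0.6·0.4000) ≈ 0.6800
After a second independent assay='negative': P(carrier) = 0.1·0.6800 / (0.1·0.6800 + 0.3·0.3200) ≈ 0.4146
After a diagnostic test='positive': P(carrier) = 0.85·0.4146 / (0.85·0.4146 + 0.6·0.5854) ≈ 0.5009
After a diagnostic test='positive': P(carrier) = 0.85·0.5009 / (0.85·0.5009 + 0.6·0.4991) ≈ 0.5870
After a second independent assay='negative': P(carrier) = 0.1·0.5870 / (0.1·0.5870 + 0.3·0.4130) ≈ 0.3215

0.322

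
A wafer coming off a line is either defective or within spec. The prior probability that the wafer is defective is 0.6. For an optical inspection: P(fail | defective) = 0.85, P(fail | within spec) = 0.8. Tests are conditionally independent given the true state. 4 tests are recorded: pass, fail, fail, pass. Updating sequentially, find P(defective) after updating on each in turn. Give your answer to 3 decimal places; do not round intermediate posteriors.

0.488

After 'pass': P(defective) = 0.15·0.6000 / (0.15·0.6000 + 0.2·0.4000) ≈ 0.5294
After 'fail': P(defective) = 0.85·0.5294 / (0.85·0.5294 + 0.8·0.4706) ≈ 0.5445
After 'fail': P(defective) = 0.85·0.5445 / (0.85·0.5445 + 0.8·0.4555) ≈ 0.5595
After 'pass': P(defective) = 0.15·0.5595 / (0.15·0.5595 + 0.2·0.4405) ≈ 0.4878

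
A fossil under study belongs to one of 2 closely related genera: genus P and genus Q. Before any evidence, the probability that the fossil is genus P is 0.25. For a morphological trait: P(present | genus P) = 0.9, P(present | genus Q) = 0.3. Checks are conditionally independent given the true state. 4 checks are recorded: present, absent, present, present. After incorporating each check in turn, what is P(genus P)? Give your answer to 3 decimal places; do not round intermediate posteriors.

Each posterior becomes the prior for the next update.
After 'present': P(genus P) = 0.9·0.2500 / (0.9·0.2500 + 0.3·0.7500) ≈ 0.5000
After 'absent': P(genus P) = 0.1·0.5000 / (0.1·0.5000 + 0.7·0.5000) ≈ 0.1250
After 'present': P(genus P) = 0.9·0.1250 / (0.9·0.1250 + 0.3·0.8750) ≈ 0.3000
After 'present': P(genus P) = 0.9·0.3000 / (0.9·0.3000 + 0.3·0.7000) ≈ 0.5625

0.563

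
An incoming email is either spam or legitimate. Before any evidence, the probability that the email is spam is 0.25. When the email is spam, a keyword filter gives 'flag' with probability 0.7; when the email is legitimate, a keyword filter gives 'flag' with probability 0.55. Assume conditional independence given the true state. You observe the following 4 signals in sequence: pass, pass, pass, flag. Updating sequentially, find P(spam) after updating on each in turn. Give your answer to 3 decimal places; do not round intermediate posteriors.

After 'pass': P(spam) = 0.3·0.2500 / (0.3·0.2500 + 0.45·0.7500) ≈ 0.1818
After 'pass': P(spam) = 0.3·0.1818 / (0.3·0.1818 + 0.45·0.8182) ≈ 0.1290
After 'pass': P(spam) = 0.3·0.1290 / (0.3·0.1290 + 0.45·0.8710) ≈ 0.0899
After 'flag': P(spam) = 0.7·0.0899 / (0.7·0.0899 + 0.55·0.9101) ≈ 0.1117

0.112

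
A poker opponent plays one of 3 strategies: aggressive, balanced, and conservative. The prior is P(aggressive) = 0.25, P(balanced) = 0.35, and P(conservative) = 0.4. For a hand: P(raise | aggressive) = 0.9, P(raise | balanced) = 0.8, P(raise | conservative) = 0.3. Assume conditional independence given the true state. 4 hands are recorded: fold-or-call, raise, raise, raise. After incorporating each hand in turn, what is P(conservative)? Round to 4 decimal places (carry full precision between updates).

After 'fold-or-call': normaliser = 0.1·0.2500 + 0.2·0.3500 + 0.7·0.4000; P(aggressive) ≈ 0.0667, P(balanced) ≈ 0.1867, P(conservative) ≈ 0.7467
After 'raise': normaliser = 0.9·0.0667 + 0.8·0.1867 + 0.3·0.7467; P(aggressive) ≈ 0.1385, P(balanced) ≈ 0.3446, P(conservative) ≈ 0.5169
After 'raise': normaliser = 0.9·0.1385 + 0.8·0.3446 + 0.3·0.5169; P(aggressive) ≈ 0.2244, P(balanced) ≈ 0.4964, P(conservative) ≈ 0.2792
After 'raise': normaliser = 0.9·0.2244 + 0.8·0.4964 + 0.3·0.2792; P(aggressive) ≈ 0.2957, P(balanced) ≈ 0.5816, P(conservative) ≈ 0.1227

0.1227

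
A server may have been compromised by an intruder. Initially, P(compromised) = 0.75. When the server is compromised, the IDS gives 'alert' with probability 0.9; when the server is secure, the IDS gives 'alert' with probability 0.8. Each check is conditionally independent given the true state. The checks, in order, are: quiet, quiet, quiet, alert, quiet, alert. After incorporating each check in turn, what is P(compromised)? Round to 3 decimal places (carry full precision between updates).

0.192

After 'quiet': P(compromised) = 0.1·0.7500 / (0.1·0.7500 + 0.2·0.2500) ≈ 0.6000
After 'quiet': P(compromised) = 0.1·0.6000 / (0.1·0.6000 + 0.2·0.4000) ≈ 0.4286
After 'quiet': P(compromised) = 0.1·0.4286 / (0.1·0.4286 + 0.2·0.5714) ≈ 0.2727
After 'alert': P(compromised) = 0.9·0.2727 / (0.9·0.2727 + 0.8·0.7273) ≈ 0.2967
After 'quiet': P(compromised) = 0.1·0.2967 / (0.1·0.2967 + 0.2·0.7033) ≈ 0.1742
After 'alert': P(compromised) = 0.9·0.1742 / (0.9·0.1742 + 0.8·0.8258) ≈ 0.1918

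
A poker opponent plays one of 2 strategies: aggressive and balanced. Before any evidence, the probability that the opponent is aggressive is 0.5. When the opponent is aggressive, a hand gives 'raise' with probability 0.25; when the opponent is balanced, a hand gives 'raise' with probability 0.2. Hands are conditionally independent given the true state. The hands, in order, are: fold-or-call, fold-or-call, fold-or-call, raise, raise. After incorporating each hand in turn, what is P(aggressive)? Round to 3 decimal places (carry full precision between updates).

0.563

Apply Bayes' rule sequentially, carrying P(aggressive) forward.
After 'fold-or-call': P(aggressive) = 0.75·0.5000 / (0.75·0.5000 + 0.8·0.5000) ≈ 0.4839
After 'fold-or-call': P(aggressive) = 0.75·0.4839 / (0.75·0.4839 + 0.8·0.5161) ≈ 0.4678
After 'fold-or-call': P(aggressive) = 0.75·0.4678 / (0.75·0.4678 + 0.8·0.5322) ≈ 0.4517
After 'raise': P(aggressive) = 0.25·0.4517 / (0.25·0.4517 + 0.2·0.5483) ≈ 0.5074
After 'raise': P(aggressive) = 0.25·0.5074 / (0.25·0.5074 + 0.2·0.4926) ≈ 0.5628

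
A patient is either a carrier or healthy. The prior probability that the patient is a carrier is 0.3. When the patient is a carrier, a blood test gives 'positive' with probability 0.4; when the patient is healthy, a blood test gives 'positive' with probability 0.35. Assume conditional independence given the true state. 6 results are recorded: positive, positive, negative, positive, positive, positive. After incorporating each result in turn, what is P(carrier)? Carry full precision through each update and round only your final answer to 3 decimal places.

0.435

After 'positive': P(carrier) = 0.4·0.3000 / (0.4·0.3000 + 0.35·0.7000) ≈ 0.3288
After 'positive': P(carrier) = 0.4·0.3288 / (0.4·0.3288 + 0.35·0.6712) ≈ 0.3589
After 'negative': P(carrier) = 0.6·0.3589 / (0.6·0.3589 + 0.65·0.6411) ≈ 0.3407
After 'positive': P(carrier) = 0.4·0.3407 / (0.4·0.3407 + 0.35·0.6593) ≈ 0.3713
After 'positive': P(carrier) = 0.4·0.3713 / (0.4·0.3713 + 0.35·0.6287) ≈ 0.4029
After 'positive': P(carrier) = 0.4·0.4029 / (0.4·0.4029 + 0.35·0.5971) ≈ 0.4354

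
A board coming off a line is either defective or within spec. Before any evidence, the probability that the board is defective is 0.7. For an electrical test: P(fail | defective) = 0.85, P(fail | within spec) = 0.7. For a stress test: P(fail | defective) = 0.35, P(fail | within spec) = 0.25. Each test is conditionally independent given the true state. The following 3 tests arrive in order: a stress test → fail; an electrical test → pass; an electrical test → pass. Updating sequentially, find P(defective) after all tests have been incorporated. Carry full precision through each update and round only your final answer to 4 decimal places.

After a stress test='fail': P(defective) = 0.35·0.7000 / (0.35·0.7000 + 0.25·0.3000) ≈ 0.7656
After an electrical test='pass': P(defective) = 0.15·0.7656 / (0.15·0.7656 + 0.3·0.2344) ≈ 0.6203
After an electrical test='pass': P(defective) = 0.15·0.6203 / (0.15·0.6203 + 0.3·0.3797) ≈ 0.4495

0.4495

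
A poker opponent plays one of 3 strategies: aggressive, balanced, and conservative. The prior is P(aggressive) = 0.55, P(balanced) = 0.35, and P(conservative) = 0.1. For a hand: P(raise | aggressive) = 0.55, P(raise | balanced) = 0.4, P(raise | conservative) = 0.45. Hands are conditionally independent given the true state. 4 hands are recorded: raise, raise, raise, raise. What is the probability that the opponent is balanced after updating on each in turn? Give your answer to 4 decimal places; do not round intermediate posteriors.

0.1413

After 'raise': normaliser = 0.55·0.5500 + 0.4·0.3500 + 0.45·0.1000; P(aggressive) ≈ 0.6205, P(balanced) ≈ 0.2872, P(conservative) ≈ 0.0923
After 'raise': normaliser = 0.55·0.6205 + 0.4·0.2872 + 0.45·0.0923; P(aggressive) ≈ 0.6857, P(balanced) ≈ 0.2308, P(conservative) ≈ 0.0835
After 'raise': normaliser = 0.55·0.6857 + 0.4·0.2308 + 0.45·0.0835; P(aggressive) ≈ 0.7438, P(balanced) ≈ 0.1821, P(conservative) ≈ 0.0741
After 'raise': normaliser = 0.55·0.7438 + 0.4·0.1821 + 0.45·0.0741; P(aggressive) ≈ 0.7940, P(balanced) ≈ 0.1413, P(conservative) ≈ 0.0647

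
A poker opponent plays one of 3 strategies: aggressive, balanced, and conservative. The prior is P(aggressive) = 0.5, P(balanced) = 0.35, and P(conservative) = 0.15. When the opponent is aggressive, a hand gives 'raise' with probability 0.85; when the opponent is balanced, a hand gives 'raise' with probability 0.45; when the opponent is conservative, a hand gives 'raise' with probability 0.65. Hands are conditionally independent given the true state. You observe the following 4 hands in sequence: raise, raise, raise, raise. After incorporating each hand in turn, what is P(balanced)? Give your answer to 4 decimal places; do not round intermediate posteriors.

0.0475

After 'raise': normaliser = 0.85·0.5000 + 0.45·0.3500 + 0.65·0.1500; P(aggressive) ≈ 0.6250, P(balanced) ≈ 0.2316, P(conservative) ≈ 0.1434
After 'raise': normaliser = 0.85·0.6250 + 0.45·0.2316 + 0.65·0.1434; P(aggressive) ≈ 0.7291, P(balanced) ≈ 0.1430, P(conservative) ≈ 0.1279
After 'raise': normaliser = 0.85·0.7291 + 0.45·0.1430 + 0.65·0.1279; P(aggressive) ≈ 0.8077, P(balanced) ≈ 0.0839, P(conservative) ≈ 0.1084
After 'raise': normaliser = 0.85·0.8077 + 0.45·0.0839 + 0.65·0.1084; P(aggressive) ≈ 0.8639, P(balanced) ≈ 0.0475, P(conservative) ≈ 0.0886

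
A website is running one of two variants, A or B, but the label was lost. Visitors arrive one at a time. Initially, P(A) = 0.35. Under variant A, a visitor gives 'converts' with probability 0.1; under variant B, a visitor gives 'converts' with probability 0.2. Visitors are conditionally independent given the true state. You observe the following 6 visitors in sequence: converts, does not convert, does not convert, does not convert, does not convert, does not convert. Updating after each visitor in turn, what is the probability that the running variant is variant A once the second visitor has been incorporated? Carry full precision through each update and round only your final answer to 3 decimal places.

After 'converts': P(A) = 0.1·0.3500 / (0.1·0.3500 + 0.2·0.6500) ≈ 0.2121
After 'does not convert': P(A) = 0.9·0.2121 / (0.9·0.2121 + 0.8·0.7879) ≈ 0.2325

0.232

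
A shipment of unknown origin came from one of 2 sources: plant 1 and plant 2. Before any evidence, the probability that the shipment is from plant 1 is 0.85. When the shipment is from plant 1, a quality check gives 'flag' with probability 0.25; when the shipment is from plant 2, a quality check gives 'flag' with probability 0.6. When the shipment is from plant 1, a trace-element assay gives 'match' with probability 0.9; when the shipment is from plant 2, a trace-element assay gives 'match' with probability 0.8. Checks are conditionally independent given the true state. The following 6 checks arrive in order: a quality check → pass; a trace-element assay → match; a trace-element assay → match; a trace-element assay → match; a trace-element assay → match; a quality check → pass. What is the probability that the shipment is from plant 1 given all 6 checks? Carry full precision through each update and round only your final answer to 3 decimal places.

0.970

After a quality check='pass': P(plant 1) = 0.75·0.8500 / (0.75·0.8500 + 0.4·0.1500) ≈ 0.9140
After a trace-element assay='match': P(plant 1) = 0.9·0.9140 / (0.9·0.9140 + 0.8·0.0860) ≈ 0.9228
After a trace-element assay='match': P(plant 1) = 0.9·0.9228 / (0.9·0.9228 + 0.8·0.0772) ≈ 0.9308
After a trace-element assay='match': P(plant 1) = 0.9·0.9308 / (0.9·0.9308 + 0.8·0.0692) ≈ 0.9380
After a trace-element assay='match': P(plant 1) = 0.9·0.9380 / (0.9·0.9380 + 0.8·0.0620) ≈ 0.9445
After a quality check='pass': P(plant 1) = 0.75·0.9445 / (0.75·0.9445 + 0.4·0.0555) ≈ 0.9696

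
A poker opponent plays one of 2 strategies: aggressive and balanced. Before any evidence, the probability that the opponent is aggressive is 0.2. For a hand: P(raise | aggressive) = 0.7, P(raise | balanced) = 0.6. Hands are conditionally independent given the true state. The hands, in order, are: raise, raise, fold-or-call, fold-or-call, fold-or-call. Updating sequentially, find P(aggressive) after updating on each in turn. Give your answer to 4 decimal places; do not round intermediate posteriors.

0.1255

After 'raise': P(aggressive) = 0.7·0.2000 / (0.7·0.2000 + 0.6·0.8000) ≈ 0.2258
After 'raise': P(aggressive) = 0.7·0.2258 / (0.7·0.2258 + 0.6·0.7742) ≈ 0.2539
After 'fold-or-call': P(aggressive) = 0.3·0.2539 / (0.3·0.2539 + 0.4·0.7461) ≈ 0.2033
After 'fold-or-call': P(aggressive) = 0.3·0.2033 / (0.3·0.2033 + 0.4·0.7967) ≈ 0.1607
After 'fold-or-call': P(aggressive) = 0.3·0.1607 / (0.3·0.1607 + 0.4·0.8393) ≈ 0.1255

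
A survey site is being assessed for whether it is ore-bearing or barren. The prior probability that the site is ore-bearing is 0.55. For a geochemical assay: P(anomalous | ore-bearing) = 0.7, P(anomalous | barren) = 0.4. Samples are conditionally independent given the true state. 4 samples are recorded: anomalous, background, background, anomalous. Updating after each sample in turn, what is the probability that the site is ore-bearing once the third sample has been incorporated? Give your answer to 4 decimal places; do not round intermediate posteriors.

0.3484

After 'anomalous': P(ore) = 0.7·0.5500 / (0.7·0.5500 + 0.4·0.4500) ≈ 0.6814
After 'background': P(ore) = 0.3·0.6814 / (0.3·0.6814 + 0.6·0.3186) ≈ 0.5168
After 'background': P(ore) = 0.3·0.5168 / (0.3·0.5168 + 0.6·0.4832) ≈ 0.3484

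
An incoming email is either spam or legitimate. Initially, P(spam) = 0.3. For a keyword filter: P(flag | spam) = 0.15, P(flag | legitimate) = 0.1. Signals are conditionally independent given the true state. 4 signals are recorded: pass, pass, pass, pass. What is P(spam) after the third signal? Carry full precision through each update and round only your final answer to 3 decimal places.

After 'pass': P(spam) = 0.85·0.3000 / (0.85·0.3000 + 0.9·0.7000) ≈ 0.2881
After 'pass': P(spam) = 0.85·0.2881 / (0.85·0.2881 + 0.9·0.7119) ≈ 0.2766
After 'pass': P(spam) = 0.85·0.2766 / (0.85·0.2766 + 0.9·0.7234) ≈ 0.2653

0.265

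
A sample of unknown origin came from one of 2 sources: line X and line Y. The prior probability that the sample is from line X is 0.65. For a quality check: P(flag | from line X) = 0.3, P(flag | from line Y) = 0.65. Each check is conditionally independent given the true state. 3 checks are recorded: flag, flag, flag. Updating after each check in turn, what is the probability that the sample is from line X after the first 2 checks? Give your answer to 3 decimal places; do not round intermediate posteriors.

Each posterior becomes the prior for the next update.
After 'flag': P(line X) = 0.3·0.6500 / (0.3·0.6500 + 0.65·0.3500) ≈ 0.4615
After 'flag': P(line X) = 0.3·0.4615 / (0.3·0.4615 + 0.65·0.5385) ≈ 0.2835

0.283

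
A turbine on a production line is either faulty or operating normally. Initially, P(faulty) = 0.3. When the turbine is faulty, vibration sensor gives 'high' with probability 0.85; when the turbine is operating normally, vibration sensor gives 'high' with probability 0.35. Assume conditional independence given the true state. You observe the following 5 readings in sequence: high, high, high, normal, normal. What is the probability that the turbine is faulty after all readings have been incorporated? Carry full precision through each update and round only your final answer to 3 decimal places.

0.246

Each posterior becomes the prior for the next update.
After 'high': P(faulty) = 0.85·0.3000 / (0.85·0.3000 + 0.35·0.7000) ≈ 0.5100
After 'high': P(faulty) = 0.85·0.5100 / (0.85·0.5100 + 0.35·0.4900) ≈ 0.7165
After 'high': P(faulty) = 0.85·0.7165 / (0.85·0.7165 + 0.35·0.2835) ≈ 0.8599
After 'normal': P(faulty) = 0.15·0.8599 / (0.15·0.8599 + 0.65·0.1401) ≈ 0.5862
After 'normal': P(faulty) = 0.15·0.5862 / (0.15·0.5862 + 0.65·0.4138) ≈ 0.2464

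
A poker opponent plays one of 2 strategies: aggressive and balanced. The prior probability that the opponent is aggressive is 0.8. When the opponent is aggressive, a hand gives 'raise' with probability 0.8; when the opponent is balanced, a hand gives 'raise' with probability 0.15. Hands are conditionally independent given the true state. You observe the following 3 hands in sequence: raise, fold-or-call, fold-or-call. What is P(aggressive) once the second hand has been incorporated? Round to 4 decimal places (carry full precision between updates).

0.8339

After 'raise': P(aggressive) = 0.8·0.8000 / (0.8·0.8000 + 0.15·0.2000) ≈ 0.9552
After 'fold-or-call': P(aggressive) = 0.2·0.9552 / (0.2·0.9552 + 0.85·0.0448) ≈ 0.8339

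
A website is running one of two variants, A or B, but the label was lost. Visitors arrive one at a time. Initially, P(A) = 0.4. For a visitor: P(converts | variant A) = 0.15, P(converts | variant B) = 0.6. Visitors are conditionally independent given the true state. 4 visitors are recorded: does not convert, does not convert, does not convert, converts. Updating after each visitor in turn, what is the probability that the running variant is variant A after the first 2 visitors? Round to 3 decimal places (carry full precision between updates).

After 'does not convert': P(A) = 0.85·0.4000 / (0.85·0.4000 + 0.4·0.6000) ≈ 0.5862
After 'does not convert': P(A) = 0.85·0.5862 / (0.85·0.5862 + 0.4·0.4138) ≈ 0.7506

0.751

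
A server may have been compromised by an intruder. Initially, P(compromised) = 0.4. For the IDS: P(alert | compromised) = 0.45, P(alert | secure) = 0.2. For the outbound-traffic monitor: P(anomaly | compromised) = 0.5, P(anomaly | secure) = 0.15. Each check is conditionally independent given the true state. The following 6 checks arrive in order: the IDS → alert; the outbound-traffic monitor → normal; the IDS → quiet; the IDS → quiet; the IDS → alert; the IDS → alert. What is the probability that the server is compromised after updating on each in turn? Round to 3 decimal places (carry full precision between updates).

After the IDS='alert': P(compromised) = 0.45·0.4000 / (0.45·0.4000 + 0.2·0.6000) ≈ 0.6000
After the outbound-traffic monitor='normal': P(compromised) = 0.5·0.6000 / (0.5·0.6000 + 0.85·0.4000) ≈ 0.4688
After the IDS='quiet': P(compromised) = 0.55·0.4688 / (0.55·0.4688 + 0.8·0.5312) ≈ 0.3776
After the IDS='quiet': P(compromised) = 0.55·0.3776 / (0.55·0.3776 + 0.8·0.6224) ≈ 0.2943
After the IDS='alert': P(compromised) = 0.45·0.2943 / (0.45·0.2943 + 0.2·0.7057) ≈ 0.4841
After the IDS='alert': P(compromised) = 0.45·0.4841 / (0.45·0.4841 + 0.2·0.5159) ≈ 0.6786

0.679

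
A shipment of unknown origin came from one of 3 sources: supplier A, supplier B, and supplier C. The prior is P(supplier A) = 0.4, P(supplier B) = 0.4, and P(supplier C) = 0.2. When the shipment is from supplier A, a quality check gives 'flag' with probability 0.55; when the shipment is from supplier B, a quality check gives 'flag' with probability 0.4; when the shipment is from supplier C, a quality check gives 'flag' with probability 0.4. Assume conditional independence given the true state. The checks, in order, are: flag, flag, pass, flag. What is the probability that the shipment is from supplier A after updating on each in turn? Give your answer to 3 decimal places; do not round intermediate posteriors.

After 'flag': normaliser = 0.55·0.4000 + 0.4·0.4000 + 0.4·0.2000; P(supplier A) ≈ 0.4783, P(supplier B) ≈ 0.3478, P(supplier C) ≈ 0.1739
After 'flag': normaliser = 0.55·0.4783 + 0.4·0.3478 + 0.4·0.1739; P(supplier A) ≈ 0.5576, P(supplier B) ≈ 0.2949, P(supplier C) ≈ 0.1475
After 'pass': normaliser = 0.45·0.5576 + 0.6·0.2949 + 0.6·0.1475; P(supplier A) ≈ 0.4859, P(supplier B) ≈ 0.3427, P(supplier C) ≈ 0.1714
After 'flag': normaliser = 0.55·0.4859 + 0.4·0.3427 + 0.4·0.1714; P(supplier A) ≈ 0.5652, P(supplier B) ≈ 0.2899, P(supplier C) ≈ 0.1449

0.565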